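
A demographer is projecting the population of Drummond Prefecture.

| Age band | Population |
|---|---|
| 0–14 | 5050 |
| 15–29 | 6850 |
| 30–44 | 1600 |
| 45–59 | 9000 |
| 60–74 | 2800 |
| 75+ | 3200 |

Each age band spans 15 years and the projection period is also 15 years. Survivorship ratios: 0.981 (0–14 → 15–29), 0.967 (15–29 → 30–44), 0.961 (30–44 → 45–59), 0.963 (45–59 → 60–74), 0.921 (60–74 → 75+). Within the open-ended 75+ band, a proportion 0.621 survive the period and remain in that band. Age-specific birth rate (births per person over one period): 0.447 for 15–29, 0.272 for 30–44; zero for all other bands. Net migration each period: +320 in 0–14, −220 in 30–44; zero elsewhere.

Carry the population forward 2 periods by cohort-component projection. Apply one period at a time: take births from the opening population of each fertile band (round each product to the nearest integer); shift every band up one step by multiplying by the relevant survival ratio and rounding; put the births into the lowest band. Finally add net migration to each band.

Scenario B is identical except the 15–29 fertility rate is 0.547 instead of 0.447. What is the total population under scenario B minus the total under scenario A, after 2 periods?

1168

After projecting period 1:
Births: 6850 × 0.447 = 3062, 1600 × 0.272 = 435 ⇒ total 3497
15–29: 5050 × 0.981 = 4954
30–44: 6850 × 0.967 = 6624
45–59: 1600 × 0.961 = 1538
60–74: 9000 × 0.963 = 8667
75+: 2800 × 0.921 + 3200 × 0.621 = 2579 + 1987 = 4566
Net migration: 0–14 + 320 → 3817; 30–44 − 220 → 6404
Population now: 0–14=3817, 15–29=4954, 30–44=6404, 45–59=1538, 60–74=8667, 75+=4566
After projecting period 2:
Births: 4954 × 0.447 = 2214, 6404 × 0.272 = 1742 ⇒ total 3956
15–29: 3817 × 0.981 = 3744
30–44: 4954 × 0.967 = 4791
45–59: 6404 × 0.961 = 6154
60–74: 1538 × 0.963 = 1481
75+: 8667 × 0.921 + 4566 × 0.621 = 7982 + 2835 = 10817
Net migration: 0–14 + 320 → 4276; 30–44 − 220 → 4571
Population now: 0–14=4276, 15–29=3744, 30–44=4571, 45–59=6154, 60–74=1481, 75+=10817
Scenario A total after 2 periods: 31043
Scenario B projection —
After projecting period 1:
Births: 6850 × 0.547 = 3747, 1600 × 0.272 = 435 ⇒ total 4182
15–29: 5050 × 0.981 = 4954
30–44: 6850 × 0.967 = 6624
45–59: 1600 × 0.961 = 1538
60–74: 9000 × 0.963 = 8667
75+: 2800 × 0.921 + 3200 × 0.621 = 2579 + 1987 = 4566
Net migration: 0–14 + 320 → 4502; 30–44 − 220 → 6404
Population now: 0–14=4502, 15–29=4954, 30–44=6404, 45–59=1538, 60–74=8667, 75+=4566
After projecting period 2:
Births: 4954 × 0.547 = 2710, 6404 × 0.272 = 1742 ⇒ total 4452
15–29: 4502 × 0.981 = 4416
30–44: 4954 × 0.967 = 4791
45–59: 6404 × 0.961 = 6154
60–74: 1538 × 0.963 = 1481
75+: 8667 × 0.921 + 4566 × 0.621 = 7982 + 2835 = 10817
Net migration: 0–14 + 320 → 4772; 30–44 − 220 → 4571
Population now: 0–14=4772, 15–29=4416, 30–44=4571, 45–59=6154, 60–74=1481, 75+=10817
Scenario B total after 2 periods: 32211
Difference B − A = 32211 − 31043 = 1168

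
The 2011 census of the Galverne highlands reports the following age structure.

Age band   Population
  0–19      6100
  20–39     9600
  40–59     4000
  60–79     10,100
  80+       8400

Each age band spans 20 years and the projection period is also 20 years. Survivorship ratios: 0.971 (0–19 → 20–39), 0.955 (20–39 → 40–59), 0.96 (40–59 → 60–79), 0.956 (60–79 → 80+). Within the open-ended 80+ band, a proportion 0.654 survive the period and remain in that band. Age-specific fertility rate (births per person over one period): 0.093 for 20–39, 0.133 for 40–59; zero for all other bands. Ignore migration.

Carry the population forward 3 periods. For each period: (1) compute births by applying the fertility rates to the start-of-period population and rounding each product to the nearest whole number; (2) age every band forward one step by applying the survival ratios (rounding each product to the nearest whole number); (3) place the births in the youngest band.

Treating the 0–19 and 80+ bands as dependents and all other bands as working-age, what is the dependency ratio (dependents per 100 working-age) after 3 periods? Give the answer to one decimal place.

Period 1.
Births: 9600 * 0.093 = 893  |  4000 * 0.133 = 532 → total 1425
20–39: 6100 * 0.971 = 5923
40–59: 9600 * 0.955 = 9168
60–79: 4000 * 0.96 = 3840
80+: 10100 * 0.956 + 8400 * 0.654 = 9656 + 5494 = 15150
Giving 1425 / 5923 / 9168 / 3840 / 15150.
Period 2.
Births: 5923 * 0.093 = 551  |  9168 * 0.133 = 1219 → total 1770
20–39: 1425 * 0.971 = 1384
40–59: 5923 * 0.955 = 5656
60–79: 9168 * 0.96 = 8801
80+: 3840 * 0.956 + 15150 * 0.654 = 3671 + 9908 = 13579
Giving 1770 / 1384 / 5656 / 8801 / 13579.
Period 3.
Births: 1384 * 0.093 = 129  |  5656 * 0.133 = 752 → total 881
20–39: 1770 * 0.971 = 1719
40–59: 1384 * 0.955 = 1322
60–79: 5656 * 0.96 = 5430
80+: 8801 * 0.956 + 13579 * 0.654 = 8414 + 8881 = 17295
Giving 881 / 1719 / 1322 / 5430 / 17295.
Dependents (band 0–19 + band 80+) = 881 + 17295 = 18176; working-age = 8471; ratio = 18176/8471 × 100 = 214.6

214.6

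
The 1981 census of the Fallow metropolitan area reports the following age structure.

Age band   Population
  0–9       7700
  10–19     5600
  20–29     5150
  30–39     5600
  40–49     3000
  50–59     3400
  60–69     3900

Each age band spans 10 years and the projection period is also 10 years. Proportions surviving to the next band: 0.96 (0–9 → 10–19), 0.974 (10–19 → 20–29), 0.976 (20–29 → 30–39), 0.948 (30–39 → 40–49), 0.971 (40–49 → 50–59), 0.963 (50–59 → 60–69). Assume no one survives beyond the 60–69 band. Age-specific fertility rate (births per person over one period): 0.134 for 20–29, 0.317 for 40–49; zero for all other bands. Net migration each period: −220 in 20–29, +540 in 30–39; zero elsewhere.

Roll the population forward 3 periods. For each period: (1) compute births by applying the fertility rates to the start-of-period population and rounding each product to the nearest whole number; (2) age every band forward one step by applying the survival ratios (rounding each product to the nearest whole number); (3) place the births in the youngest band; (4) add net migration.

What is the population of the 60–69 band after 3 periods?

4964

Period 1.
Births: 5150 × 0.134 = 690, 3000 × 0.317 = 951 → total 1641
10–19: 7700 × 0.96 = 7392
20–29: 5600 × 0.974 = 5454
30–39: 5150 × 0.976 = 5026
40–49: 5600 × 0.948 = 5309
50–59: 3000 × 0.971 = 2913
60–69: 3400 × 0.963 = 3274
Net migration: 20–29 − 220 → 5234; 30–39 + 540 → 5566
Population now: 0–9=1641, 10–19=7392, 20–29=5234, 30–39=5566, 40–49=5309, 50–59=2913, 60–69=3274
Period 2.
Births: 5234 × 0.134 = 701, 5309 × 0.317 = 1683 → total 2384
10–19: 1641 × 0.96 = 1575
20–29: 7392 × 0.974 = 7200
30–39: 5234 × 0.976 = 5108
40–49: 5566 × 0.948 = 5277
50–59: 5309 × 0.971 = 5155
60–69: 2913 × 0.963 = 2805
Net migration: 20–29 − 220 → 6980; 30–39 + 540 → 5648
Population now: 0–9=2384, 10–19=1575, 20–29=6980, 30–39=5648, 40–49=5277, 50–59=5155, 60–69=2805
Period 3.
Births: 6980 × 0.134 = 935, 5277 × 0.317 = 1673 → total 2608
10–19: 2384 × 0.96 = 2289
20–29: 1575 × 0.974 = 1534
30–39: 6980 × 0.976 = 6812
40–49: 5648 × 0.948 = 5354
50–59: 5277 × 0.971 = 5124
60–69: 5155 × 0.963 = 4964
Net migration: 20–29 − 220 → 1314; 30–39 + 540 → 7352
Population now: 0–9=2608, 10–19=2289, 20–29=1314, 30–39=7352, 40–49=5354, 50–59=5124, 60–69=4964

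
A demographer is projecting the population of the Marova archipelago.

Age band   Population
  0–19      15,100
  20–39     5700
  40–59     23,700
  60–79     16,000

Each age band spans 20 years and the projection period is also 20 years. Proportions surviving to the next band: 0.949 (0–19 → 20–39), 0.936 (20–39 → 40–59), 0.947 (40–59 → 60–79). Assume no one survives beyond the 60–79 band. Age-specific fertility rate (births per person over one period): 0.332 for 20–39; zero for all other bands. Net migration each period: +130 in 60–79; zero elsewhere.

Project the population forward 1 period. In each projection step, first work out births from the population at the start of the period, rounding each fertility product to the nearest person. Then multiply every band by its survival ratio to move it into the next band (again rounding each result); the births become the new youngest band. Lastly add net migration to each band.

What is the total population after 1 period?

44131

(Groups numbered youngest = 1 to oldest = 4.)
Period 1.
Births: 5700 * 0.332 = 1892
Group 2: 15100 * 0.949 = 14330
Group 3: 5700 * 0.936 = 5335
Group 4: 23700 * 0.947 = 22444
Net migration: Group 4 + 130 → 22574
→ [1892, 14330, 5335, 22574]
Total after period 1: 1892 + 14330 + 5335 + 22574 = 44131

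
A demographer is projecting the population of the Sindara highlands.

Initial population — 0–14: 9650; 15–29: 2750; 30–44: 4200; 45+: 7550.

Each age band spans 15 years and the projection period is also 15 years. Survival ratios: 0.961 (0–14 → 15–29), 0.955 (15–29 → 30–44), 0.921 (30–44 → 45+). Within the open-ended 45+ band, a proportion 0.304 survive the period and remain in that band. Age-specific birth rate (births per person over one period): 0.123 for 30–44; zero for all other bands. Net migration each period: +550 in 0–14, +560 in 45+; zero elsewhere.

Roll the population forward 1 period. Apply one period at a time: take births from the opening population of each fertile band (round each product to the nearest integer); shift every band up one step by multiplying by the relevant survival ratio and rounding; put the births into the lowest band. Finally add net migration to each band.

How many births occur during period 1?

517

(Groups numbered youngest = 1 to oldest = 4.)
[period 1]
Births: 4200 × 0.123 = 517
Group 2: 9650 × 0.961 = 9274
Group 3: 2750 × 0.955 = 2626
Group 4: 4200 × 0.921 + 7550 × 0.304 = 3868 + 2295 = 6163
Net migration: Group 1 + 550 → 1067; Group 4 + 560 → 6723
Giving 1067 / 9274 / 2626 / 6723.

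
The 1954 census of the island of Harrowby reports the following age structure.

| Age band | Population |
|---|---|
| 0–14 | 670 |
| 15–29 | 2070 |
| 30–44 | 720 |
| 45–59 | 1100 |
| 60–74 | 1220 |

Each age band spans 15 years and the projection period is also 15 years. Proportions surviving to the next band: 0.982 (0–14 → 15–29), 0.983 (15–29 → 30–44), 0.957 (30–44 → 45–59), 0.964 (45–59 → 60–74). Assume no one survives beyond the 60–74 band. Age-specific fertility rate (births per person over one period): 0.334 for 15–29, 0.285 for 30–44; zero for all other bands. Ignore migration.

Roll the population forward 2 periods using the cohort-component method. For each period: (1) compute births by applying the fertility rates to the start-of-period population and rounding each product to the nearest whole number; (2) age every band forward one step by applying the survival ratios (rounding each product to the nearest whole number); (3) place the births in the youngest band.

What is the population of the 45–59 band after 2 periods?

Period 1.
Births: 2070 × 0.334 = 691, 720 × 0.285 = 205 → 896
15–29: 670 × 0.982 = 658
30–44: 2070 × 0.983 = 2035
45–59: 720 × 0.957 = 689
60–74: 1100 × 0.964 = 1060
End of period: [896, 658, 2035, 689, 1060]
Period 2.
Births: 658 × 0.334 = 220, 2035 × 0.285 = 580 → 800
15–29: 896 × 0.982 = 880
30–44: 658 × 0.983 = 647
45–59: 2035 × 0.957 = 1947
60–74: 689 × 0.964 = 664
End of period: [800, 880, 647, 1947, 664]

1947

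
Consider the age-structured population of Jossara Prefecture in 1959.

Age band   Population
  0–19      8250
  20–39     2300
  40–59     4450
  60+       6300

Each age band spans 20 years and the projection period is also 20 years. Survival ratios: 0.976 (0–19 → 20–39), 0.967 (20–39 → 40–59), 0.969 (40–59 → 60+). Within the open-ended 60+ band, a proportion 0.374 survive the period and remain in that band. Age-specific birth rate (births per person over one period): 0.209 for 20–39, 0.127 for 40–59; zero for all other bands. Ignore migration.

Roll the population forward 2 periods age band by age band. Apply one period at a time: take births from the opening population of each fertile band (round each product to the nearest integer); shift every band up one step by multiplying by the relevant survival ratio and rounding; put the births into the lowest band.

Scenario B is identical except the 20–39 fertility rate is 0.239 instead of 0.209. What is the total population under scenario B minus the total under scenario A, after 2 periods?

Period 1.
Births: 2300 * 0.209 = 481 ; 4450 * 0.127 = 565 — total 1046
20–39: 8250 * 0.976 = 8052
40–59: 2300 * 0.967 = 2224
60+: 4450 * 0.969 + 6300 * 0.374 = 4312 + 2356 = 6668
Giving 1046 / 8052 / 2224 / 6668.
Period 2.
Births: 8052 * 0.209 = 1683 ; 2224 * 0.127 = 282 — total 1965
20–39: 1046 * 0.976 = 1021
40–59: 8052 * 0.967 = 7786
60+: 2224 * 0.969 + 6668 * 0.374 = 2155 + 2494 = 4649
Giving 1965 / 1021 / 7786 / 4649.
Scenario A total after 2 periods: 15421
Scenario B projection —
Period 1.
Births: 2300 * 0.239 = 550 ; 4450 * 0.127 = 565 — total 1115
20–39: 8250 * 0.976 = 8052
40–59: 2300 * 0.967 = 2224
60+: 4450 * 0.969 + 6300 * 0.374 = 4312 + 2356 = 6668
Giving 1115 / 8052 / 2224 / 6668.
Period 2.
Births: 8052 * 0.239 = 1924 ; 2224 * 0.127 = 282 — total 2206
20–39: 1115 * 0.976 = 1088
40–59: 8052 * 0.967 = 7786
60+: 2224 * 0.969 + 6668 * 0.374 = 2155 + 2494 = 4649
Giving 2206 / 1088 / 7786 / 4649.
Scenario B total after 2 periods: 15729
Difference B − A = 15729 − 15421 = 308

308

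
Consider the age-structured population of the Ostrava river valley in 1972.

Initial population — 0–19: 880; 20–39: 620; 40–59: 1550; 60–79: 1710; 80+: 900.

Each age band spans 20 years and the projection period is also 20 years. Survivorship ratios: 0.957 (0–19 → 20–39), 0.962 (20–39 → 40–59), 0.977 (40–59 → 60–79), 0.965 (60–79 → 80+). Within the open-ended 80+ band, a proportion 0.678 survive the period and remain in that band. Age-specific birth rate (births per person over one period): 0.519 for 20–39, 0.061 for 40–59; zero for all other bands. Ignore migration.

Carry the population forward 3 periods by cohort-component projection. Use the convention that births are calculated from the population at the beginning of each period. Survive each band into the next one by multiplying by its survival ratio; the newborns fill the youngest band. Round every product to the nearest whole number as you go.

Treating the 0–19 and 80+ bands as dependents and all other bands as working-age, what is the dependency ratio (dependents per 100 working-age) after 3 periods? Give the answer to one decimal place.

Let band 1 be 0–19 through band 5 = 80+.
Period 1.
Births: 620 × 0.519 = 322 ; 1550 × 0.061 = 95 — total 417
Band 2: 880 × 0.957 = 842
Band 3: 620 × 0.962 = 596
Band 4: 1550 × 0.977 = 1514
Band 5: 1710 × 0.965 + 900 × 0.678 = 1650 + 610 = 2260
Population now: 0–19=417, 20–39=842, 40–59=596, 60–79=1514, 80+=2260
Period 2.
Births: 842 × 0.519 = 437 ; 596 × 0.061 = 36 — total 473
Band 2: 417 × 0.957 = 399
Band 3: 842 × 0.962 = 810
Band 4: 596 × 0.977 = 582
Band 5: 1514 × 0.965 + 2260 × 0.678 = 1461 + 1532 = 2993
Population now: 0–19=473, 20–39=399, 40–59=810, 60–79=582, 80+=2993
Period 3.
Births: 399 × 0.519 = 207 ; 810 × 0.061 = 49 — total 256
Band 2: 473 × 0.957 = 453
Band 3: 399 × 0.962 = 384
Band 4: 810 × 0.977 = 791
Band 5: 582 × 0.965 + 2993 × 0.678 = 562 + 2029 = 2591
Population now: 0–19=256, 20–39=453, 40–59=384, 60–79=791, 80+=2591
Dependents (band 0–19 + band 80+) = 256 + 2591 = 2847; working-age = 1628; ratio = 2847/1628 × 100 = 174.9

174.9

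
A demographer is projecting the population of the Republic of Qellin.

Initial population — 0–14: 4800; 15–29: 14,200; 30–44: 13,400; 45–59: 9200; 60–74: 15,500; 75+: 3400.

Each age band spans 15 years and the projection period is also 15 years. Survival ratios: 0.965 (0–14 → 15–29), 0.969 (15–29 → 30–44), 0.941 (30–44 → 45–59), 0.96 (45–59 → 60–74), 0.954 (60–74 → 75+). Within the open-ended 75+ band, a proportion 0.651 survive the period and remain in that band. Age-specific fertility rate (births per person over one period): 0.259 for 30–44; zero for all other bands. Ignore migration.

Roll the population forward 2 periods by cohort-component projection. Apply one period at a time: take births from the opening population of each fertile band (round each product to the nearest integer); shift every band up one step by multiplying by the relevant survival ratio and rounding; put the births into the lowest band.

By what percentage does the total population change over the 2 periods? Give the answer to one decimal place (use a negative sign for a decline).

Period 1:
Births: 13400 × 0.259 = 3471
15–29: 4800 × 0.965 = 4632
30–44: 14200 × 0.969 = 13760
45–59: 13400 × 0.941 = 12609
60–74: 9200 × 0.96 = 8832
75+: 15500 × 0.954 + 3400 × 0.651 = 14787 + 2213 = 17000
Giving 3471 / 4632 / 13760 / 12609 / 8832 / 17000.
Period 2:
Births: 13760 × 0.259 = 3564
15–29: 3471 × 0.965 = 3350
30–44: 4632 × 0.969 = 4488
45–59: 13760 × 0.941 = 12948
60–74: 12609 × 0.96 = 12105
75+: 8832 × 0.954 + 17000 × 0.651 = 8426 + 11067 = 19493
Giving 3564 / 3350 / 4488 / 12948 / 12105 / 19493.
Total: 60500 → 55948; change = -4552; percentage change = -7.5%

-7.5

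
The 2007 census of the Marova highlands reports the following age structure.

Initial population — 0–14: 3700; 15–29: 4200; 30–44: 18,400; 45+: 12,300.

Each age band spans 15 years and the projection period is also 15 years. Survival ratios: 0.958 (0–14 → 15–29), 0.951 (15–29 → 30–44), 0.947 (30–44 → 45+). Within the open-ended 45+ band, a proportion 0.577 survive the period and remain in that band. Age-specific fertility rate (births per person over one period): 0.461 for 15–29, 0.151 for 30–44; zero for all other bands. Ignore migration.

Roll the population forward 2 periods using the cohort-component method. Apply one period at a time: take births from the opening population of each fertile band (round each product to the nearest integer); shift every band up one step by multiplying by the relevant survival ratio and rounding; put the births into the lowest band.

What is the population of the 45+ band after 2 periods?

(Groups numbered youngest = 1 to oldest = 4.)
[period 1]
Births: 4200 * 0.461 = 1936  |  18400 * 0.151 = 2778 ⇒ total 4714
Group 2: 3700 * 0.958 = 3545
Group 3: 4200 * 0.951 = 3994
Group 4: 18400 * 0.947 + 12300 * 0.577 = 17425 + 7097 = 24522
End of period: [4714, 3545, 3994, 24522]
[period 2]
Births: 3545 * 0.461 = 1634  |  3994 * 0.151 = 603 ⇒ total 2237
Group 2: 4714 * 0.958 = 4516
Group 3: 3545 * 0.951 = 3371
Group 4: 3994 * 0.947 + 24522 * 0.577 = 3782 + 14149 = 17931
End of period: [2237, 4516, 3371, 17931]

17931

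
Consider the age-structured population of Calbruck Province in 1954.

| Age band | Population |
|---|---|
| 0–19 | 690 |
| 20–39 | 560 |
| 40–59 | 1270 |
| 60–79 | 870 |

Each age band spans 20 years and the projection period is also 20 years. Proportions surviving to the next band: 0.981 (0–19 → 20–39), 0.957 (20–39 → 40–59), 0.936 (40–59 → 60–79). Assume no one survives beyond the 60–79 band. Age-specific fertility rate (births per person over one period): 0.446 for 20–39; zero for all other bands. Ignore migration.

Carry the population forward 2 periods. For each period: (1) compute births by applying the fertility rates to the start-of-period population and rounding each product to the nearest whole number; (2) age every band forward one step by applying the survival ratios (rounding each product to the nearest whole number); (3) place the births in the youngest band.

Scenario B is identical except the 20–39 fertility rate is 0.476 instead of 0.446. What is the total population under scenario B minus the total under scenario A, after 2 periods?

Period 1.
Births: 560 × 0.446 = 250
20–39: 690 × 0.981 = 677
40–59: 560 × 0.957 = 536
60–79: 1270 × 0.936 = 1189
Population now: 0–19=250, 20–39=677, 40–59=536, 60–79=1189
Period 2.
Births: 677 × 0.446 = 302
20–39: 250 × 0.981 = 245
40–59: 677 × 0.957 = 648
60–79: 536 × 0.936 = 502
Population now: 0–19=302, 20–39=245, 40–59=648, 60–79=502
Scenario A total after 2 periods: 1697
Scenario B projection —
Period 1.
Births: 560 × 0.476 = 267
20–39: 690 × 0.981 = 677
40–59: 560 × 0.957 = 536
60–79: 1270 × 0.936 = 1189
Population now: 0–19=267, 20–39=677, 40–59=536, 60–79=1189
Period 2.
Births: 677 × 0.476 = 322
20–39: 267 × 0.981 = 262
40–59: 677 × 0.957 = 648
60–79: 536 × 0.936 = 502
Population now: 0–19=322, 20–39=262, 40–59=648, 60–79=502
Scenario B total after 2 periods: 1734
Difference B − A = 1734 − 1697 = 37

37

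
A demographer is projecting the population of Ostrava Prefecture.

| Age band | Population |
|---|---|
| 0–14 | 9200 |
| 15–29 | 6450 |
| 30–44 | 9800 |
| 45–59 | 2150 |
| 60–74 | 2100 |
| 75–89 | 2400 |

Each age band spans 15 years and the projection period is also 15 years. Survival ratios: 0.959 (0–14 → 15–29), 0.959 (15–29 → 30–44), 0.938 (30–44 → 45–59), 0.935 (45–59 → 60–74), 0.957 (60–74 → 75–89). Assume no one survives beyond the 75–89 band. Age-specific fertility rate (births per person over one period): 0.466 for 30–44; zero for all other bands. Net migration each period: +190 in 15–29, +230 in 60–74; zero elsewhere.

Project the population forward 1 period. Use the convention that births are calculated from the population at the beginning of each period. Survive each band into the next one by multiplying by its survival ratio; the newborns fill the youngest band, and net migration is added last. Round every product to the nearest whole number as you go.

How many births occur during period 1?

4567

— Period 1 —
Births: 9800 × 0.466 = 4567
15–29: 9200 × 0.959 = 8823
30–44: 6450 × 0.959 = 6186
45–59: 9800 × 0.938 = 9192
60–74: 2150 × 0.935 = 2010
75–89: 2100 × 0.957 = 2010
Net migration: 15–29 + 190 → 9013; 60–74 + 230 → 2240
→ [4567, 9013, 6186, 9192, 2240, 2010]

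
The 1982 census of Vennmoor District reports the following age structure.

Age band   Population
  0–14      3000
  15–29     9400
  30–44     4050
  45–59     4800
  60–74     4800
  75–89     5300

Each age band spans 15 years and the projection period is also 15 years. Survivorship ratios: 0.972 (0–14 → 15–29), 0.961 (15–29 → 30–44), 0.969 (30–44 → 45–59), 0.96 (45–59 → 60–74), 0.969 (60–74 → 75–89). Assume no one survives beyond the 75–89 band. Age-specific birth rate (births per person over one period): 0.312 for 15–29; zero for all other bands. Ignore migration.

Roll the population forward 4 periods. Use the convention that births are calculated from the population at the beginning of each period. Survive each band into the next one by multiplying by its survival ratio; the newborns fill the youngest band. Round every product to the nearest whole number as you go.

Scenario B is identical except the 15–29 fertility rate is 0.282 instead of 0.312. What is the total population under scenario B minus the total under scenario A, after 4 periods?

-547

Call the bands 1 to 6, youngest first.
Period 1:
Births: 9400 × 0.312 = 2933
Band 2: 3000 × 0.972 = 2916
Band 3: 9400 × 0.961 = 9033
Band 4: 4050 × 0.969 = 3924
Band 5: 4800 × 0.96 = 4608
Band 6: 4800 × 0.969 = 4651
→ [2933, 2916, 9033, 3924, 4608, 4651]
Period 2:
Births: 2916 × 0.312 = 910
Band 2: 2933 × 0.972 = 2851
Band 3: 2916 × 0.961 = 2802
Band 4: 9033 × 0.969 = 8753
Band 5: 3924 × 0.96 = 3767
Band 6: 4608 × 0.969 = 4465
→ [910, 2851, 2802, 8753, 3767, 4465]
Period 3:
Births: 2851 × 0.312 = 890
Band 2: 910 × 0.972 = 885
Band 3: 2851 × 0.961 = 2740
Band 4: 2802 × 0.969 = 2715
Band 5: 8753 × 0.96 = 8403
Band 6: 3767 × 0.969 = 3650
→ [890, 885, 2740, 2715, 8403, 3650]
Period 4:
Births: 885 × 0.312 = 276
Band 2: 890 × 0.972 = 865
Band 3: 885 × 0.961 = 850
Band 4: 2740 × 0.969 = 2655
Band 5: 2715 × 0.96 = 2606
Band 6: 8403 × 0.969 = 8143
→ [276, 865, 850, 2655, 2606, 8143]
Scenario A total after 4 periods: 15395
Scenario B projection —
Period 1:
Births: 9400 × 0.282 = 2651
Band 2: 3000 × 0.972 = 2916
Band 3: 9400 × 0.961 = 9033
Band 4: 4050 × 0.969 = 3924
Band 5: 4800 × 0.96 = 4608
Band 6: 4800 × 0.969 = 4651
→ [2651, 2916, 9033, 3924, 4608, 4651]
Period 2:
Births: 2916 × 0.282 = 822
Band 2: 2651 × 0.972 = 2577
Band 3: 2916 × 0.961 = 2802
Band 4: 9033 × 0.969 = 8753
Band 5: 3924 × 0.96 = 3767
Band 6: 4608 × 0.969 = 4465
→ [822, 2577, 2802, 8753, 3767, 4465]
Period 3:
Births: 2577 × 0.282 = 727
Band 2: 822 × 0.972 = 799
Band 3: 2577 × 0.961 = 2476
Band 4: 2802 × 0.969 = 2715
Band 5: 8753 × 0.96 = 8403
Band 6: 3767 × 0.969 = 3650
→ [727, 799, 2476, 2715, 8403, 3650]
Period 4:
Births: 799 × 0.282 = 225
Band 2: 727 × 0.972 = 707
Band 3: 799 × 0.961 = 768
Band 4: 2476 × 0.969 = 2399
Band 5: 2715 × 0.96 = 2606
Band 6: 8403 × 0.969 = 8143
→ [225, 707, 768, 2399, 2606, 8143]
Scenario B total after 4 periods: 14848
Difference B − A = 14848 − 15395 = -547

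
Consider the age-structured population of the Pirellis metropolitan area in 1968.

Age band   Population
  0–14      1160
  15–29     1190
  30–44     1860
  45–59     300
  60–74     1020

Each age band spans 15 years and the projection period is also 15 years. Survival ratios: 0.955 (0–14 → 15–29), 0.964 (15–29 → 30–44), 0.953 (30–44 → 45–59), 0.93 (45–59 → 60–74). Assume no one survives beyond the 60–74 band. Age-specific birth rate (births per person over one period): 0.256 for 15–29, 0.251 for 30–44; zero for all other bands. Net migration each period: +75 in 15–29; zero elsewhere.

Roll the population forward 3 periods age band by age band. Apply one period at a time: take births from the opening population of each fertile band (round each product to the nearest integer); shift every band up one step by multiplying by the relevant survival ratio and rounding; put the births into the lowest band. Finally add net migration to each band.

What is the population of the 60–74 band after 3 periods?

Period 1.
Births: 1190 * 0.256 = 305  |  1860 * 0.251 = 467 — total 772
15–29: 1160 * 0.955 = 1108
30–44: 1190 * 0.964 = 1147
45–59: 1860 * 0.953 = 1773
60–74: 300 * 0.93 = 279
Net migration: 15–29 + 75 → 1183
End of period: [772, 1183, 1147, 1773, 279]
Period 2.
Births: 1183 * 0.256 = 303  |  1147 * 0.251 = 288 — total 591
15–29: 772 * 0.955 = 737
30–44: 1183 * 0.964 = 1140
45–59: 1147 * 0.953 = 1093
60–74: 1773 * 0.93 = 1649
Net migration: 15–29 + 75 → 812
End of period: [591, 812, 1140, 1093, 1649]
Period 3.
Births: 812 * 0.256 = 208  |  1140 * 0.251 = 286 — total 494
15–29: 591 * 0.955 = 564
30–44: 812 * 0.964 = 783
45–59: 1140 * 0.953 = 1086
60–74: 1093 * 0.93 = 1016
Net migration: 15–29 + 75 → 639
End of period: [494, 639, 783, 1086, 1016]

1016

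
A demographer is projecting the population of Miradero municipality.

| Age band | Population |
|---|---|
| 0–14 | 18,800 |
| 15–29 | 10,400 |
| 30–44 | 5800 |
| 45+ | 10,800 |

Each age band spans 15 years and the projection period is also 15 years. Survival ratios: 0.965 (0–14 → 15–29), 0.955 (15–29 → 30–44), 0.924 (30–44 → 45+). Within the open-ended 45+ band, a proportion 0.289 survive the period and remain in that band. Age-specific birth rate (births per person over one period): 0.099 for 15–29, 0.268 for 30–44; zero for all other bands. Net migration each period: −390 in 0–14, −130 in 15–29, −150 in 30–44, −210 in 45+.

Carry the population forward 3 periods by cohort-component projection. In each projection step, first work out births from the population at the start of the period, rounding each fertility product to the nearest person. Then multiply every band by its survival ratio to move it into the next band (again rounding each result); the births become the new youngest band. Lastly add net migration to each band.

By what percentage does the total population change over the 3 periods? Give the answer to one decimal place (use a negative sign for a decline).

-37.4

[period 1]
Births: 10400 * 0.099 = 1030 ; 5800 * 0.268 = 1554 ⇒ total 2584
15–29: 18800 * 0.965 = 18142
30–44: 10400 * 0.955 = 9932
45+: 5800 * 0.924 + 10800 * 0.289 = 5359 + 3121 = 8480
Net migration: 0–14 − 390 → 2194; 15–29 − 130 → 18012; 30–44 − 150 → 9782; 45+ − 210 → 8270
End of period: [2194, 18012, 9782, 8270]
[period 2]
Births: 18012 * 0.099 = 1783 ; 9782 * 0.268 = 2622 ⇒ total 4405
15–29: 2194 * 0.965 = 2117
30–44: 18012 * 0.955 = 17201
45+: 9782 * 0.924 + 8270 * 0.289 = 9039 + 2390 = 11429
Net migration: 0–14 − 390 → 4015; 15–29 − 130 → 1987; 30–44 − 150 → 17051; 45+ − 210 → 11219
End of period: [4015, 1987, 17051, 11219]
[period 3]
Births: 1987 * 0.099 = 197 ; 17051 * 0.268 = 4570 ⇒ total 4767
15–29: 4015 * 0.965 = 3874
30–44: 1987 * 0.955 = 1898
45+: 17051 * 0.924 + 11219 * 0.289 = 15755 + 3242 = 18997
Net migration: 0–14 − 390 → 4377; 15–29 − 130 → 3744; 30–44 − 150 → 1748; 45+ − 210 → 18787
End of period: [4377, 3744, 1748, 18787]
Total: 45800 → 28656; change = -17144; percentage change = -37.4%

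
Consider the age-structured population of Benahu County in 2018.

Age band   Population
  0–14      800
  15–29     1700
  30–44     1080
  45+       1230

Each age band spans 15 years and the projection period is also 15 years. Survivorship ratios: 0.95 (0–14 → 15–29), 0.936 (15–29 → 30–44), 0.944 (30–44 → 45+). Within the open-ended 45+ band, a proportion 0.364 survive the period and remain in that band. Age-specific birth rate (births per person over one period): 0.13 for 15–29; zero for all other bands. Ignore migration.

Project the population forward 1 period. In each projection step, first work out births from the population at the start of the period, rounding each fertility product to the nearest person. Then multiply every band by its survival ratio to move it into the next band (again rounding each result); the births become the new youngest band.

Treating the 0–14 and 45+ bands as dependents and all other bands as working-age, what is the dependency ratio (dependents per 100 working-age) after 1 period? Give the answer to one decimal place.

71.8

Numbering the bands 1..4 from youngest to oldest:
— Period 1 —
Births: 1700 * 0.13 = 221
Band 2: 800 * 0.95 = 760
Band 3: 1700 * 0.936 = 1591
Band 4: 1080 * 0.944 + 1230 * 0.364 = 1020 + 448 = 1468
Giving 221 / 760 / 1591 / 1468.
Dependents (band 0–14 + band 45+) = 221 + 1468 = 1689; working-age = 2351; ratio = 1689/2351 × 100 = 71.8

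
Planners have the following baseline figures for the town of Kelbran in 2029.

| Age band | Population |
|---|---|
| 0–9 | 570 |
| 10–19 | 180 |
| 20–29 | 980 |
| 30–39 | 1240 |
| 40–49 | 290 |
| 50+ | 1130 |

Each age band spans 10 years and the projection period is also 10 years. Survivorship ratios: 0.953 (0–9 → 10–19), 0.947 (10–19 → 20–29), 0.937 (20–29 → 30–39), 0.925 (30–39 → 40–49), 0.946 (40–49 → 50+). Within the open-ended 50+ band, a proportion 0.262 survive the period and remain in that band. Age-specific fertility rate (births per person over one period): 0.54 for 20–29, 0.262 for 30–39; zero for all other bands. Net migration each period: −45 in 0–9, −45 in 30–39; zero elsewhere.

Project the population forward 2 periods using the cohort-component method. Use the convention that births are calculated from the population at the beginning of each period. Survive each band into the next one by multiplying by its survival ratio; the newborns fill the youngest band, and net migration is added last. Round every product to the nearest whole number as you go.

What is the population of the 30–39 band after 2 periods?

Numbering the groups 1..6 from youngest to oldest:
After projecting period 1:
Births: 980 * 0.54 = 529  |  1240 * 0.262 = 325 ⇒ total 854
Group 2: 570 * 0.953 = 543
Group 3: 180 * 0.947 = 170
Group 4: 980 * 0.937 = 918
Group 5: 1240 * 0.925 = 1147
Group 6: 290 * 0.946 + 1130 * 0.262 = 274 + 296 = 570
Net migration: Group 1 − 45 → 809; Group 4 − 45 → 873
End of period: [809, 543, 170, 873, 1147, 570]
After projecting period 2:
Births: 170 * 0.54 = 92  |  873 * 0.262 = 229 ⇒ total 321
Group 2: 809 * 0.953 = 771
Group 3: 543 * 0.947 = 514
Group 4: 170 * 0.937 = 159
Group 5: 873 * 0.925 = 808
Group 6: 1147 * 0.946 + 570 * 0.262 = 1085 + 149 = 1234
Net migration: Group 1 − 45 → 276; Group 4 − 45 → 114
End of period: [276, 771, 514, 114, 808, 1234]

114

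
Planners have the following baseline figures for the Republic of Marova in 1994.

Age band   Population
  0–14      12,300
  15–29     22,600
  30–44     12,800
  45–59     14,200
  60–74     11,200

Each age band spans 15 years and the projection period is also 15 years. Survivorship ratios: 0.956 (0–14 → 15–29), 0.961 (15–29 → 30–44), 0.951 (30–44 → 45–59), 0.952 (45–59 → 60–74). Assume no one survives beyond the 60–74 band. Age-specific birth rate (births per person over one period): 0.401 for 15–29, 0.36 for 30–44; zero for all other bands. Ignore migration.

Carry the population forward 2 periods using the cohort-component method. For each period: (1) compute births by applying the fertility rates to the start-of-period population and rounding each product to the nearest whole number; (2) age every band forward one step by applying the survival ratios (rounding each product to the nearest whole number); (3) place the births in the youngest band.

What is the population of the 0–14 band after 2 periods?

Numbering the groups 1..5 from youngest to oldest:
Period 1.
Births: 22600 × 0.401 = 9063, 12800 × 0.36 = 4608 → 13671
Group 2: 12300 × 0.956 = 11759
Group 3: 22600 × 0.961 = 21719
Group 4: 12800 × 0.951 = 12173
Group 5: 14200 × 0.952 = 13518
Giving 13671 / 11759 / 21719 / 12173 / 13518.
Period 2.
Births: 11759 × 0.401 = 4715, 21719 × 0.36 = 7819 → 12534
Group 2: 13671 × 0.956 = 13069
Group 3: 11759 × 0.961 = 11300
Group 4: 21719 × 0.951 = 20655
Group 5: 12173 × 0.952 = 11589
Giving 12534 / 13069 / 11300 / 20655 / 11589.

12534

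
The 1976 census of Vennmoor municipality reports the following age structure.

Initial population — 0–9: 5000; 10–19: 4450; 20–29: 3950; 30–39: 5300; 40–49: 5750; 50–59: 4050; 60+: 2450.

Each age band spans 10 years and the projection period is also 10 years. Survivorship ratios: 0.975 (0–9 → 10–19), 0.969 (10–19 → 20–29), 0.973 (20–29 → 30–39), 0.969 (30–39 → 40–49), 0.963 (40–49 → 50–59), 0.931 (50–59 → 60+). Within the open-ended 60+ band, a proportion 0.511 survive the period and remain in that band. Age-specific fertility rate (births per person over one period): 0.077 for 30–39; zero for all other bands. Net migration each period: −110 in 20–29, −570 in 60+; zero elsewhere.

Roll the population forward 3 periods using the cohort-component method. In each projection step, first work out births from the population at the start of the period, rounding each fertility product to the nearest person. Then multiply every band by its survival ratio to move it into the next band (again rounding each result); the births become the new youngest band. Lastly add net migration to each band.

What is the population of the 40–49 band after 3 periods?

Period 1:
Births: 5300 × 0.077 = 408
10–19: 5000 × 0.975 = 4875
20–29: 4450 × 0.969 = 4312
30–39: 3950 × 0.973 = 3843
40–49: 5300 × 0.969 = 5136
50–59: 5750 × 0.963 = 5537
60+: 4050 × 0.931 + 2450 × 0.511 = 3771 + 1252 = 5023
Net migration: 20–29 − 110 → 4202; 60+ − 570 → 4453
Population now: 0–9=408, 10–19=4875, 20–29=4202, 30–39=3843, 40–49=5136, 50–59=5537, 60+=4453
Period 2:
Births: 3843 × 0.077 = 296
10–19: 408 × 0.975 = 398
20–29: 4875 × 0.969 = 4724
30–39: 4202 × 0.973 = 4089
40–49: 3843 × 0.969 = 3724
50–59: 5136 × 0.963 = 4946
60+: 5537 × 0.931 + 4453 × 0.511 = 5155 + 2275 = 7430
Net migration: 20–29 − 110 → 4614; 60+ − 570 → 6860
Population now: 0–9=296, 10–19=398, 20–29=4614, 30–39=4089, 40–49=3724, 50–59=4946, 60+=6860
Period 3:
Births: 4089 × 0.077 = 315
10–19: 296 × 0.975 = 289
20–29: 398 × 0.969 = 386
30–39: 4614 × 0.973 = 4489
40–49: 4089 × 0.969 = 3962
50–59: 3724 × 0.963 = 3586
60+: 4946 × 0.931 + 6860 × 0.511 = 4605 + 3505 = 8110
Net migration: 20–29 − 110 → 276; 60+ − 570 → 7540
Population now: 0–9=315, 10–19=289, 20–29=276, 30–39=4489, 40–49=3962, 50–59=3586, 60+=7540

3962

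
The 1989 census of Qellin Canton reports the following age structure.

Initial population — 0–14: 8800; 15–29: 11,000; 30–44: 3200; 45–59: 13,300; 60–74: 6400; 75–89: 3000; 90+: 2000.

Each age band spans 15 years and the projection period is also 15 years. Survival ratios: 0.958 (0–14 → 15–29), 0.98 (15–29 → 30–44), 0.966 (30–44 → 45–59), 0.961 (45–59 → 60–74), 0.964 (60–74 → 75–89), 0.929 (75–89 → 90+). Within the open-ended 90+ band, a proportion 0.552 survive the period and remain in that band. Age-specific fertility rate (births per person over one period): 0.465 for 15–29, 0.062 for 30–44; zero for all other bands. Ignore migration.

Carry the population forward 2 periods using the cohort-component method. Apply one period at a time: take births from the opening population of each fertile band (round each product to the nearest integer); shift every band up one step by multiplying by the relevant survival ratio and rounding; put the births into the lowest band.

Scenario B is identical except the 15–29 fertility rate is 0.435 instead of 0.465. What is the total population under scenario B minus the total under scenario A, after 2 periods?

-569

After projecting period 1:
Births: 11000 × 0.465 = 5115, 3200 × 0.062 = 198 ⇒ total 5313
15–29: 8800 × 0.958 = 8430
30–44: 11000 × 0.98 = 10780
45–59: 3200 × 0.966 = 3091
60–74: 13300 × 0.961 = 12781
75–89: 6400 × 0.964 = 6170
90+: 3000 × 0.929 + 2000 × 0.552 = 2787 + 1104 = 3891
Population now: 0–14=5313, 15–29=8430, 30–44=10780, 45–59=3091, 60–74=12781, 75–89=6170, 90+=3891
After projecting period 2:
Births: 8430 × 0.465 = 3920, 10780 × 0.062 = 668 ⇒ total 4588
15–29: 5313 × 0.958 = 5090
30–44: 8430 × 0.98 = 8261
45–59: 10780 × 0.966 = 10413
60–74: 3091 × 0.961 = 2970
75–89: 12781 × 0.964 = 12321
90+: 6170 × 0.929 + 3891 × 0.552 = 5732 + 2148 = 7880
Population now: 0–14=4588, 15–29=5090, 30–44=8261, 45–59=10413, 60–74=2970, 75–89=12321, 90+=7880
Scenario A total after 2 periods: 51523
Scenario B projection —
After projecting period 1:
Births: 11000 × 0.435 = 4785, 3200 × 0.062 = 198 ⇒ total 4983
15–29: 8800 × 0.958 = 8430
30–44: 11000 × 0.98 = 10780
45–59: 3200 × 0.966 = 3091
60–74: 13300 × 0.961 = 12781
75–89: 6400 × 0.964 = 6170
90+: 3000 × 0.929 + 2000 × 0.552 = 2787 + 1104 = 3891
Population now: 0–14=4983, 15–29=8430, 30–44=10780, 45–59=3091, 60–74=12781, 75–89=6170, 90+=3891
After projecting period 2:
Births: 8430 × 0.435 = 3667, 10780 × 0.062 = 668 ⇒ total 4335
15–29: 4983 × 0.958 = 4774
30–44: 8430 × 0.98 = 8261
45–59: 10780 × 0.966 = 10413
60–74: 3091 × 0.961 = 2970
75–89: 12781 × 0.964 = 12321
90+: 6170 × 0.929 + 3891 × 0.552 = 5732 + 2148 = 7880
Population now: 0–14=4335, 15–29=4774, 30–44=8261, 45–59=10413, 60–74=2970, 75–89=12321, 90+=7880
Scenario B total after 2 periods: 50954
Difference B − A = 50954 − 51523 = -569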